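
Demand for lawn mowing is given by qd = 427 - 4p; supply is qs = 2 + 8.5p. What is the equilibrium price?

Set qd = qs: 427 - 4p = 2 + 8.5p.
425 = 12.5p, so p* = 34.
q* = 427 − 4(34) = 291.

p* = 34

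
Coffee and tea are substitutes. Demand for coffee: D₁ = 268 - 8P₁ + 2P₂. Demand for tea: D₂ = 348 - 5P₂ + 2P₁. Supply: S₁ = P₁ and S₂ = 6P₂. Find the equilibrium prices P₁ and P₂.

Market 1: 268 - 8P₁ + 2P₂ = P₁ → 9P₁ - 2P₂ = 268.
Market 2: 11P₂ - 2P₁ = 348.
Eliminating P₂: 11×(1) + 2×(2) gives 95P₁ = 3644, so P₁ = 3644/95.
Back-substitute into (2): P₂ = (348 + 2×3644/95) / 11 = 3668/95.

P₁ = 3644/95, P₂ = 3668/95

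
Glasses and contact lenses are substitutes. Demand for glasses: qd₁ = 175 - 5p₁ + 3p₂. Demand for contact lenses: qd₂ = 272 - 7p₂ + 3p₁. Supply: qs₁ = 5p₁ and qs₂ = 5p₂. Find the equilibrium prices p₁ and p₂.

Market 1: 175 - 5p₁ + 3p₂ = 5p₁ → 10p₁ - 3p₂ = 175.
Market 2: 12p₂ - 3p₁ = 272.
Eliminating p₂: 12×(1) + 3×(2) gives 111p₁ = 2916, so p₁ = 972/37.
Back-substitute into (2): p₂ = (272 + 3×972/37) / 12 = 3245/111.

p₁ = 972/37, p₂ = 3245/111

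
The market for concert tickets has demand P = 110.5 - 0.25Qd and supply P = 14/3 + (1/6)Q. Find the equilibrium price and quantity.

P* = 47, Q* = 254

Set the two price expressions equal: 110.5 - 0.25Q = 14/3 + (1/6)Q.
635/6 = (5/12)Q, so Q* = 254.
P* = 110.5 − (0.25)(254) = 47.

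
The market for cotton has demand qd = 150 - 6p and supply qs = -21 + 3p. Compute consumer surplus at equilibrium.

Equilibrium: 150 - 6p = -21 + 3p gives p* = 19, q* = 36.
Demand choke price (qd = 0): p = 25.
CS = ½(25 − 19)(36) = 108.

Consumer surplus = 108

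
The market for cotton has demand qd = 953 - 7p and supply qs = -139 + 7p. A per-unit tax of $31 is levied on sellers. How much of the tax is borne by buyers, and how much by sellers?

Pre-tax equilibrium: p* = 78, q* = 407.
Tax on sellers shifts supply to qs = -139 + 7(p − 31) = -356 + 7p.
953 - 7p = -356 + 7p gives buyer price pb = 93.5; sellers receive ps = 93.5 − 31 = 62.5.
New quantity: q = 953 − 7(93.5) = 298.5.
Buyer burden = 93.5 − 78 = 15.5; seller burden = 78 − 62.5 = 15.5.

Buyers bear $15.5, sellers bear $15.5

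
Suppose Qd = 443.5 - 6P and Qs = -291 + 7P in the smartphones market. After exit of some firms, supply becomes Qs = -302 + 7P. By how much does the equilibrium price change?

ΔP = 11/13

Original equilibrium: P* = 56.5, Q* = 104.5.
New equilibrium: 443.5 - 6P = -302 + 7P, so 745.5 = 13P and P' = 1491/26; Q' = 443.5 − 6(1491/26) = 2585/26.
Change in price: 1491/26 − 56.5 = 11/13.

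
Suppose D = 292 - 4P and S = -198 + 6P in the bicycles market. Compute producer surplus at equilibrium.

Producer surplus = 768

Equilibrium: 292 - 4P = -198 + 6P gives P* = 49, Q* = 96.
Supply starts at P = 33 (where S = 0).
PS = ½(49 − 33)(96) = 768.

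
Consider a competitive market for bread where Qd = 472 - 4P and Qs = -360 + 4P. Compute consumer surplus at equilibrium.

Equilibrium: 472 - 4P = -360 + 4P gives P* = 104, Q* = 56.
Demand choke price (Qd = 0): P = 118.
CS = ½(118 − 104)(56) = 392.

Consumer surplus = 392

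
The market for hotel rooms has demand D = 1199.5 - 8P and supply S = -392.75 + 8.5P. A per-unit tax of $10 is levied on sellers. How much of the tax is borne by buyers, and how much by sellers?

Pre-tax equilibrium: P* = 96.5, Q* = 427.5.
Tax on sellers shifts supply to S = -392.75 + 8.5(P − 10) = -477.75 + 8.5P.
1199.5 - 8P = -477.75 + 8.5P gives buyer price Pb = 6709/66; sellers receive Ps = 6709/66 − 10 = 6049/66.
New quantity: Q = 1199.5 − 8(6709/66) = 25495/66.
Buyer burden = 6709/66 − 96.5 = 170/33; seller burden = 96.5 − 6049/66 = 160/33.

Buyers bear 170/33, sellers bear 160/33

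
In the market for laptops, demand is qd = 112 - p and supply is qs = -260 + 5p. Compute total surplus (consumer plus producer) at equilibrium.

Equilibrium: 112 - p = -260 + 5p gives p* = 62, q* = 50.
Demand choke price: p = 112; supply starts at p = 52.
CS = ½(112 − 62)(50) = 1250; PS = ½(62 − 52)(50) = 250.

Total surplus = 1500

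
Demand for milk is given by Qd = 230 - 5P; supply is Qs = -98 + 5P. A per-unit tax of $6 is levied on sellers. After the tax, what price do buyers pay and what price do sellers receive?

Buyers pay $35.8, sellers receive $29.8

Pre-tax equilibrium: P* = 32.8, Q* = 66.
Tax on sellers shifts supply to Qs = -98 + 5(P − 6) = -128 + 5P.
230 - 5P = -128 + 5P gives buyer price Pb = 35.8; sellers receive Ps = 35.8 − 6 = 29.8.
New quantity: Q = 230 − 5(35.8) = 51.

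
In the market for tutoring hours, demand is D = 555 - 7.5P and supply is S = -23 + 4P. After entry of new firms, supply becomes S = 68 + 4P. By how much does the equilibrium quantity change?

ΔQ = 1365/23

Original equilibrium: P* = 1156/23, Q* = 4095/23.
New equilibrium: 555 - 7.5P = 68 + 4P, so 487 = 11.5P and P' = 974/23; Q' = 555 − 7.5(974/23) = 5460/23.
Change in quantity: 5460/23 − 4095/23 = 1365/23.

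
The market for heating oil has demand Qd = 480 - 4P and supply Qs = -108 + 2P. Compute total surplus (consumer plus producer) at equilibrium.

Total surplus = 2904

Equilibrium: 480 - 4P = -108 + 2P gives P* = 98, Q* = 88.
Demand choke price: P = 120; supply starts at P = 54.
CS = ½(120 − 98)(88) = 968; PS = ½(98 − 54)(88) = 1936.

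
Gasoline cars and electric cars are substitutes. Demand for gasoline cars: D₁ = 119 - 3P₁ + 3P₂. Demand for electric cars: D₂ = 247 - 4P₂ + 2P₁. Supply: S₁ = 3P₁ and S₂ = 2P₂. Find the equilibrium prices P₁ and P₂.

Market 1: 119 - 3P₁ + 3P₂ = 3P₁ → 6P₁ - 3P₂ = 119.
Market 2: 6P₂ - 2P₁ = 247.
Eliminating P₂: 6×(1) + 3×(2) gives 30P₁ = 1455, so P₁ = 48.5.
Back-substitute into (2): P₂ = (247 + 2×48.5) / 6 = 172/3.

P₁ = 48.5, P₂ = 172/3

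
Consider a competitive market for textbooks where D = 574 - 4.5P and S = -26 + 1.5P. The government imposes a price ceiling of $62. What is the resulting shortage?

Equilibrium price would be P* = 100, so the ceiling at 62 binds.
At P = 62: D = 574 − 4.5(62) = 295, S = -26 + 1.5(62) = 67.
Shortage = 295 − 67 = 228.

Shortage = 228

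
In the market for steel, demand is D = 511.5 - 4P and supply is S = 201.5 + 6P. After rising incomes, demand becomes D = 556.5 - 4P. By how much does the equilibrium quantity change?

Original equilibrium: P* = 31, Q* = 387.5.
New equilibrium: 556.5 - 4P = 201.5 + 6P, so 355 = 10P and P' = 35.5; Q' = 556.5 − 4(35.5) = 414.5.
Change in quantity: 414.5 − 387.5 = 27.

ΔQ = 27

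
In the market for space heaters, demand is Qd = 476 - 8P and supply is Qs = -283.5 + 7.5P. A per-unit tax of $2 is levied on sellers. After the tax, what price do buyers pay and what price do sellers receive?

Pre-tax equilibrium: P* = 49, Q* = 84.
Tax on sellers shifts supply to Qs = -283.5 + 7.5(P − 2) = -298.5 + 7.5P.
476 - 8P = -298.5 + 7.5P gives buyer price Pb = 1549/31; sellers receive Ps = 1549/31 − 2 = 1487/31.
New quantity: Q = 476 − 8(1549/31) = 2364/31.

Buyers pay 1549/31, sellers receive 1487/31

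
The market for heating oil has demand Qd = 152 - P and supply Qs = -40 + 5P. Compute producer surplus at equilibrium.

Producer surplus = 1440

Equilibrium: 152 - P = -40 + 5P gives P* = 32, Q* = 120.
Supply starts at P = 8 (where Qs = 0).
PS = ½(32 − 8)(120) = 1440.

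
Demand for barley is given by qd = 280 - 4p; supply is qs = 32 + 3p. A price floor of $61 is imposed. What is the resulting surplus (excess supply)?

Surplus = 179

Equilibrium price would be p* = 248/7, so the floor at 61 binds.
At p = 61: qd = 36, qs = 215.
Surplus = 215 − 36 = 179.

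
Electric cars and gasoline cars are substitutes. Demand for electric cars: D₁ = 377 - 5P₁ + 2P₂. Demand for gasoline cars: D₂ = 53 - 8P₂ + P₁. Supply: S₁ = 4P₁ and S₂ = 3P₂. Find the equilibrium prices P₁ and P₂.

Market 1: 377 - 5P₁ + 2P₂ = 4P₁ → 9P₁ - 2P₂ = 377.
Market 2: 11P₂ - P₁ = 53.
Eliminating P₂: 11×(1) + 2×(2) gives 97P₁ = 4253, so P₁ = 4253/97.
Back-substitute into (2): P₂ = (53 + 1×4253/97) / 11 = 854/97.

P₁ = 4253/97, P₂ = 854/97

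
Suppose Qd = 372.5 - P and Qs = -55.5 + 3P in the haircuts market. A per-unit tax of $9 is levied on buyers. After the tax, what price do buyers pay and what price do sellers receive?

Pre-tax equilibrium: P* = 107, Q* = 265.5.
Tax on buyers shifts demand to Qd = 372.5 − 1(P + 9) = 363.5 - P.
363.5 - P = -55.5 + 3P gives seller price Ps = 104.75; buyers pay Pb = 104.75 + 9 = 113.75.
New quantity: Q = 372.5 − 1(113.75) = 258.75.

Buyers pay $113.75, sellers receive $104.75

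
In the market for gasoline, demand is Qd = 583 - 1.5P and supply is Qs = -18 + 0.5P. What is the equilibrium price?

Set Qd = Qs: 583 - 1.5P = -18 + 0.5P.
601 = 2P, so P* = 300.5.
Q* = 583 − 1.5(300.5) = 132.25.

P* = 300.5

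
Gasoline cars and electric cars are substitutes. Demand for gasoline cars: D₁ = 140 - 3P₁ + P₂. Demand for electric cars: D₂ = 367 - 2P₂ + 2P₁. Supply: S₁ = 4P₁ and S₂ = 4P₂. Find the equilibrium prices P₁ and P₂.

Market 1: 140 - 3P₁ + P₂ = 4P₁ → 7P₁ - P₂ = 140.
Market 2: 6P₂ - 2P₁ = 367.
Eliminating P₂: 6×(1) + 1×(2) gives 40P₁ = 1207, so P₁ = 30.175.
Back-substitute into (2): P₂ = (367 + 2×30.175) / 6 = 71.225.

P₁ = 30.175, P₂ = 71.225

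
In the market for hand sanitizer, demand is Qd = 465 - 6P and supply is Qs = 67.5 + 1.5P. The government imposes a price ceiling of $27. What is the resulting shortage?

Shortage = 195

Equilibrium price would be P* = 53, so the ceiling at 27 binds.
At P = 27: Qd = 465 − 6(27) = 303, Qs = 67.5 + 1.5(27) = 108.
Shortage = 303 − 108 = 195.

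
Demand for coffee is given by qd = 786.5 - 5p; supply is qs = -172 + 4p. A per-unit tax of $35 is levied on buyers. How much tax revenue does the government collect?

Tax revenue = 55510/9

Pre-tax equilibrium: p* = 106.5, q* = 254.
Tax on buyers shifts demand to qd = 786.5 − 5(p + 35) = 611.5 - 5p.
611.5 - 5p = -172 + 4p gives seller price ps = 1567/18; buyers pay pb = 1567/18 + 35 = 2197/18.
New quantity: q = 786.5 − 5(2197/18) = 1586/9.
Revenue = 35 × 1586/9 = 55510/9.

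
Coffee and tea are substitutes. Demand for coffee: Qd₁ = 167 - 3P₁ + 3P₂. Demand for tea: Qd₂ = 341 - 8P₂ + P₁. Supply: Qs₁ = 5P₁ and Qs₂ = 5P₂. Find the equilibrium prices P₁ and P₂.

P₁ = 3194/101, P₂ = 2895/101

Market 1: 167 - 3P₁ + 3P₂ = 5P₁ → 8P₁ - 3P₂ = 167.
Market 2: 13P₂ - P₁ = 341.
Eliminating P₂: 13×(1) + 3×(2) gives 101P₁ = 3194, so P₁ = 3194/101.
Back-substitute into (2): P₂ = (341 + 1×3194/101) / 13 = 2895/101.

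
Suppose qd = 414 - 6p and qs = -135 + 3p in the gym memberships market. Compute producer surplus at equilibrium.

Producer surplus = 384

Equilibrium: 414 - 6p = -135 + 3p gives p* = 61, q* = 48.
Supply starts at p = 45 (where qs = 0).
PS = ½(61 − 45)(48) = 384.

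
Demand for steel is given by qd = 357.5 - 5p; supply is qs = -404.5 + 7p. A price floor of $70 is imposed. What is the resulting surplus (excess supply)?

Equilibrium price would be p* = 63.5, so the floor at 70 binds.
At p = 70: qd = 7.5, qs = 85.5.
Surplus = 85.5 − 7.5 = 78.

Surplus = 78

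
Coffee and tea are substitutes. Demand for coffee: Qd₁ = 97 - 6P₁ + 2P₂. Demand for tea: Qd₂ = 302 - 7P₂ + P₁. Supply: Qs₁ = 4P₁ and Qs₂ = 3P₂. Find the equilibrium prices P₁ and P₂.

Market 1: 97 - 6P₁ + 2P₂ = 4P₁ → 10P₁ - 2P₂ = 97.
Market 2: 10P₂ - P₁ = 302.
Eliminating P₂: 10×(1) + 2×(2) gives 98P₁ = 1574, so P₁ = 787/49.
Back-substitute into (2): P₂ = (302 + 1×787/49) / 10 = 3117/98.

P₁ = 787/49, P₂ = 3117/98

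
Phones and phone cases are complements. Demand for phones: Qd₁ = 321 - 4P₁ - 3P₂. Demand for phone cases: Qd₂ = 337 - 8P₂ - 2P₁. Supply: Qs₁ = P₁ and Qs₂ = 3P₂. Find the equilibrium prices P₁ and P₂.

Market 1: 321 - 4P₁ - 3P₂ = P₁ → 5P₁ + 3P₂ = 321.
Market 2: 11P₂ + 2P₁ = 337.
Eliminating P₂: 11×(1) − 3×(2) gives 49P₁ = 2520, so P₁ = 360/7.
Back-substitute into (2): P₂ = (337 − 2×360/7) / 11 = 149/7.

P₁ = 360/7, P₂ = 149/7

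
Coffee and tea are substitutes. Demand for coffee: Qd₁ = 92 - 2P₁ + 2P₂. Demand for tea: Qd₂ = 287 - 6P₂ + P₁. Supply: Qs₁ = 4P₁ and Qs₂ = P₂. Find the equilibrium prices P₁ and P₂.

Market 1: 92 - 2P₁ + 2P₂ = 4P₁ → 6P₁ - 2P₂ = 92.
Market 2: 7P₂ - P₁ = 287.
Eliminating P₂: 7×(1) + 2×(2) gives 40P₁ = 1218, so P₁ = 30.45.
Back-substitute into (2): P₂ = (287 + 1×30.45) / 7 = 45.35.

P₁ = 30.45, P₂ = 45.35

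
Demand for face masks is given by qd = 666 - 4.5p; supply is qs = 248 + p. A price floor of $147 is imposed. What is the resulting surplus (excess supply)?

Surplus = 390.5

Equilibrium price would be p* = 76, so the floor at 147 binds.
At p = 147: qd = 4.5, qs = 395.
Surplus = 395 − 4.5 = 390.5.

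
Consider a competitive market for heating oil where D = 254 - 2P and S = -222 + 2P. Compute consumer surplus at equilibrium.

Consumer surplus = 64

Equilibrium: 254 - 2P = -222 + 2P gives P* = 119, Q* = 16.
Demand choke price (D = 0): P = 127.
CS = ½(127 − 119)(16) = 64.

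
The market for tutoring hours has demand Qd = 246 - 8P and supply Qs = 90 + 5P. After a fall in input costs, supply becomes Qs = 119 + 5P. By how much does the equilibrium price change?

Original equilibrium: P* = 12, Q* = 150.
New equilibrium: 246 - 8P = 119 + 5P, so 127 = 13P and P' = 127/13; Q' = 246 − 8(127/13) = 2182/13.
Change in price: 127/13 − 12 = -29/13.

ΔP = -29/13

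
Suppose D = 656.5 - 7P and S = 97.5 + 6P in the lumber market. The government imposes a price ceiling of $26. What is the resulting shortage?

Equilibrium price would be P* = 43, so the ceiling at 26 binds.
At P = 26: D = 656.5 − 7(26) = 474.5, S = 97.5 + 6(26) = 253.5.
Shortage = 474.5 − 253.5 = 221.

Shortage = 221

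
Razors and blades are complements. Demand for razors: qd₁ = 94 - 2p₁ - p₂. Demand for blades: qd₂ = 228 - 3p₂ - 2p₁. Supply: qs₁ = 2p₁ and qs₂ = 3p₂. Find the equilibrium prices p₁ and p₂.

p₁ = 168/11, p₂ = 362/11

Market 1: 94 - 2p₁ - p₂ = 2p₁ → 4p₁ + p₂ = 94.
Market 2: 6p₂ + 2p₁ = 228.
Eliminating p₂: 6×(1) − 1×(2) gives 22p₁ = 336, so p₁ = 168/11.
Back-substitute into (2): p₂ = (228 − 2×168/11) / 6 = 362/11.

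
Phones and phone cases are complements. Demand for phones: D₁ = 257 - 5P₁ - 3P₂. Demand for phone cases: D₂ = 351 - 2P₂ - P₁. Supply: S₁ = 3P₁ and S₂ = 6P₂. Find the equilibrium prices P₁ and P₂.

Market 1: 257 - 5P₁ - 3P₂ = 3P₁ → 8P₁ + 3P₂ = 257.
Market 2: 8P₂ + P₁ = 351.
Eliminating P₂: 8×(1) − 3×(2) gives 61P₁ = 1003, so P₁ = 1003/61.
Back-substitute into (2): P₂ = (351 − 1×1003/61) / 8 = 2551/61.

P₁ = 1003/61, P₂ = 2551/61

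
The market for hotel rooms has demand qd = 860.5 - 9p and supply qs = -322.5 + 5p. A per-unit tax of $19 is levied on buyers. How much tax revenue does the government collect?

Tax revenue = 10355/14

Pre-tax equilibrium: p* = 84.5, q* = 100.
Tax on buyers shifts demand to qd = 860.5 − 9(p + 19) = 689.5 - 9p.
689.5 - 9p = -322.5 + 5p gives seller price ps = 506/7; buyers pay pb = 506/7 + 19 = 639/7.
New quantity: q = 860.5 − 9(639/7) = 545/14.
Revenue = 19 × 545/14 = 10355/14.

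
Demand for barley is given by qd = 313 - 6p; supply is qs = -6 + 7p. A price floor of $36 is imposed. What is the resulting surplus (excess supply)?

Equilibrium price would be p* = 319/13, so the floor at 36 binds.
At p = 36: qd = 97, qs = 246.
Surplus = 246 − 97 = 149.

Surplus = 149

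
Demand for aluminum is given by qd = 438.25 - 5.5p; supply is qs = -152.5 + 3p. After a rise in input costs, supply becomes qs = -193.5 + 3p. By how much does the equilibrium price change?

Δp = 82/17

Original equilibrium: p* = 69.5, q* = 56.
New equilibrium: 438.25 - 5.5p = -193.5 + 3p, so 631.75 = 8.5p and p' = 2527/34; q' = 438.25 − 5.5(2527/34) = 501/17.
Change in price: 2527/34 − 69.5 = 82/17.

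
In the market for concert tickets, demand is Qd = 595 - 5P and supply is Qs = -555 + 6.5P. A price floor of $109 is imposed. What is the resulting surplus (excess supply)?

Equilibrium price would be P* = 100, so the floor at 109 binds.
At P = 109: Qd = 50, Qs = 153.5.
Surplus = 153.5 − 50 = 103.5.

Surplus = 103.5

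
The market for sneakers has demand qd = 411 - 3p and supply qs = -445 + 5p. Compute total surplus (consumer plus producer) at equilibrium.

Equilibrium: 411 - 3p = -445 + 5p gives p* = 107, q* = 90.
Demand choke price: p = 137; supply starts at p = 89.
CS = ½(137 − 107)(90) = 1350; PS = ½(107 − 89)(90) = 810.

Total surplus = 2160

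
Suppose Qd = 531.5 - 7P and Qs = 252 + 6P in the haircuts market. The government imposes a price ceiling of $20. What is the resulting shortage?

Equilibrium price would be P* = 21.5, so the ceiling at 20 binds.
At P = 20: Qd = 531.5 − 7(20) = 391.5, Qs = 252 + 6(20) = 372.
Shortage = 391.5 − 372 = 19.5.

Shortage = 19.5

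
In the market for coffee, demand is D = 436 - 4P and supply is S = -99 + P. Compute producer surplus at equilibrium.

Equilibrium: 436 - 4P = -99 + P gives P* = 107, Q* = 8.
Supply starts at P = 99 (where S = 0).
PS = ½(107 − 99)(8) = 32.

Producer surplus = 32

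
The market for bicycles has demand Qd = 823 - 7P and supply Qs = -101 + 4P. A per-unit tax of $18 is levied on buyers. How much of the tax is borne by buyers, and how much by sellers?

Pre-tax equilibrium: P* = 84, Q* = 235.
Tax on buyers shifts demand to Qd = 823 − 7(P + 18) = 697 - 7P.
697 - 7P = -101 + 4P gives seller price Ps = 798/11; buyers pay Pb = 798/11 + 18 = 996/11.
New quantity: Q = 823 − 7(996/11) = 2081/11.
Buyer burden = 996/11 − 84 = 72/11; seller burden = 84 − 798/11 = 126/11.

Buyers bear 72/11, sellers bear 126/11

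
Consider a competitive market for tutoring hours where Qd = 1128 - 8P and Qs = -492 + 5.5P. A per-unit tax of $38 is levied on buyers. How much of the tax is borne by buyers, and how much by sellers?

Pre-tax equilibrium: P* = 120, Q* = 168.
Tax on buyers shifts demand to Qd = 1128 − 8(P + 38) = 824 - 8P.
824 - 8P = -492 + 5.5P gives seller price Ps = 2632/27; buyers pay Pb = 2632/27 + 38 = 3658/27.
New quantity: Q = 1128 − 8(3658/27) = 1192/27.
Buyer burden = 3658/27 − 120 = 418/27; seller burden = 120 − 2632/27 = 608/27.

Buyers bear 418/27, sellers bear 608/27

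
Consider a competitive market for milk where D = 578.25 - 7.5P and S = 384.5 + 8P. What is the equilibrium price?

Set D = S: 578.25 - 7.5P = 384.5 + 8P.
193.75 = 15.5P, so P* = 12.5.
Q* = 578.25 − 7.5(12.5) = 484.5.

P* = 12.5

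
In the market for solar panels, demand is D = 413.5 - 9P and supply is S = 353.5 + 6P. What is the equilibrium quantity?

Q* = 377.5

Set D = S: 413.5 - 9P = 353.5 + 6P.
60 = 15P, so P* = 4.
Q* = 413.5 − 9(4) = 377.5.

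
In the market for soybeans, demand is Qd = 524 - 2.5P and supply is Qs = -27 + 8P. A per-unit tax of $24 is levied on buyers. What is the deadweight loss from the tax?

Deadweight loss = 3840/7

Pre-tax equilibrium: P* = 1102/21, Q* = 8249/21.
Tax on buyers shifts demand to Qd = 524 − 2.5(P + 24) = 464 - 2.5P.
464 - 2.5P = -27 + 8P gives seller price Ps = 982/21; buyers pay Pb = 982/21 + 24 = 1486/21.
New quantity: Q = 524 − 2.5(1486/21) = 7289/21.
DWL = ½ × 24 × (8249/21 − 7289/21) = 3840/7.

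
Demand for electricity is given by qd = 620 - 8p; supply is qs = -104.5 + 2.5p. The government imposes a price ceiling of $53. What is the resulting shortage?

Shortage = 168

Equilibrium price would be p* = 69, so the ceiling at 53 binds.
At p = 53: qd = 620 − 8(53) = 196, qs = -104.5 + 2.5(53) = 28.
Shortage = 196 − 28 = 168.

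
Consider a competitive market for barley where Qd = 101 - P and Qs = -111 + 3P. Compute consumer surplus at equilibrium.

Consumer surplus = 1152

Equilibrium: 101 - P = -111 + 3P gives P* = 53, Q* = 48.
Demand choke price (Qd = 0): P = 101.
CS = ½(101 − 53)(48) = 1152.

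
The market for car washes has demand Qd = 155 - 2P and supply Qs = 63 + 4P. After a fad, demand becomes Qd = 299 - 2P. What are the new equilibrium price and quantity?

P' = 118/3, Q' = 661/3

Original equilibrium: P* = 46/3, Q* = 373/3.
New equilibrium: 299 - 2P = 63 + 4P, so 236 = 6P and P' = 118/3; Q' = 299 − 2(118/3) = 661/3.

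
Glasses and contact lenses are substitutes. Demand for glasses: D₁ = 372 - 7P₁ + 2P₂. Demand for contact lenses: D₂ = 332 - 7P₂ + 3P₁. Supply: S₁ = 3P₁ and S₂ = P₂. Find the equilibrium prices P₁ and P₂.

Market 1: 372 - 7P₁ + 2P₂ = 3P₁ → 10P₁ - 2P₂ = 372.
Market 2: 8P₂ - 3P₁ = 332.
Eliminating P₂: 8×(1) + 2×(2) gives 74P₁ = 3640, so P₁ = 1820/37.
Back-substitute into (2): P₂ = (332 + 3×1820/37) / 8 = 2218/37.

P₁ = 1820/37, P₂ = 2218/37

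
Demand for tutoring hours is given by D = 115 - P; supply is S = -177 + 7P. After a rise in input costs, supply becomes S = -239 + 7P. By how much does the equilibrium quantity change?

ΔQ = -7.75

Original equilibrium: P* = 36.5, Q* = 78.5.
New equilibrium: 115 - P = -239 + 7P, so 354 = 8P and P' = 44.25; Q' = 115 − 1(44.25) = 70.75.
Change in quantity: 70.75 − 78.5 = -7.75.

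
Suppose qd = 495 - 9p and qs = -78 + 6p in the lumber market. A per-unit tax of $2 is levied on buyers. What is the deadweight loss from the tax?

Deadweight loss = 7.2

Pre-tax equilibrium: p* = 38.2, q* = 151.2.
Tax on buyers shifts demand to qd = 495 − 9(p + 2) = 477 - 9p.
477 - 9p = -78 + 6p gives seller price ps = 37; buyers pay pb = 37 + 2 = 39.
New quantity: q = 495 − 9(39) = 144.
DWL = ½ × 2 × (151.2 − 144) = 7.2.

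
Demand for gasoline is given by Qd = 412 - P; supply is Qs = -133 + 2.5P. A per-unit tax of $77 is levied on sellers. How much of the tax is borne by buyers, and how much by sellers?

Pre-tax equilibrium: P* = 1090/7, Q* = 1794/7.
Tax on sellers shifts supply to Qs = -133 + 2.5(P − 77) = -325.5 + 2.5P.
412 - P = -325.5 + 2.5P gives buyer price Pb = 1475/7; sellers receive Ps = 1475/7 − 77 = 936/7.
New quantity: Q = 412 − 1(1475/7) = 1409/7.
Buyer burden = 1475/7 − 1090/7 = 55; seller burden = 1090/7 − 936/7 = 22.

Buyers bear $55, sellers bear $22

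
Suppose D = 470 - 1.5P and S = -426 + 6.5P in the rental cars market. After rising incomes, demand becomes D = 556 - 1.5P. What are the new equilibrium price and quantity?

P' = 122.75, Q' = 371.875

Original equilibrium: P* = 112, Q* = 302.
New equilibrium: 556 - 1.5P = -426 + 6.5P, so 982 = 8P and P' = 122.75; Q' = 556 − 1.5(122.75) = 371.875.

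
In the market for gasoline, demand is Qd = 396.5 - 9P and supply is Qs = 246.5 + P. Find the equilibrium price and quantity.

Set Qd = Qs: 396.5 - 9P = 246.5 + P.
150 = 10P, so P* = 15.
Q* = 396.5 − 9(15) = 261.5.

P* = 15, Q* = 261.5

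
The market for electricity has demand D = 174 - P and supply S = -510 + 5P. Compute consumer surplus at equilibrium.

Equilibrium: 174 - P = -510 + 5P gives P* = 114, Q* = 60.
Demand choke price (D = 0): P = 174.
CS = ½(174 − 114)(60) = 1800.

Consumer surplus = 1800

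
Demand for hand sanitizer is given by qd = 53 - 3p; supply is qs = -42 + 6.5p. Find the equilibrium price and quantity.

p* = 10, q* = 23

Set qd = qs: 53 - 3p = -42 + 6.5p.
95 = 9.5p, so p* = 10.
q* = 53 − 3(10) = 23.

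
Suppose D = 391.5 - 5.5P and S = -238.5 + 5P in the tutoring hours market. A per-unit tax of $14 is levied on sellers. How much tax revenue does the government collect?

Pre-tax equilibrium: P* = 60, Q* = 61.5.
Tax on sellers shifts supply to S = -238.5 + 5(P − 14) = -308.5 + 5P.
391.5 - 5.5P = -308.5 + 5P gives buyer price Pb = 200/3; sellers receive Ps = 200/3 − 14 = 158/3.
New quantity: Q = 391.5 − 5.5(200/3) = 149/6.
Revenue = 14 × 149/6 = 1043/3.

Tax revenue = 1043/3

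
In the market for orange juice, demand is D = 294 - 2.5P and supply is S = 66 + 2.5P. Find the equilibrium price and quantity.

P* = 45.6, Q* = 180

Set D = S: 294 - 2.5P = 66 + 2.5P.
228 = 5P, so P* = 45.6.
Q* = 294 − 2.5(45.6) = 180.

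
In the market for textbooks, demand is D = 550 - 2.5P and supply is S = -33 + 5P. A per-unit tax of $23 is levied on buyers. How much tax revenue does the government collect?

Pre-tax equilibrium: P* = 1166/15, Q* = 1067/3.
Tax on buyers shifts demand to D = 550 − 2.5(P + 23) = 492.5 - 2.5P.
492.5 - 2.5P = -33 + 5P gives seller price Ps = 1051/15; buyers pay Pb = 1051/15 + 23 = 1396/15.
New quantity: Q = 550 − 2.5(1396/15) = 952/3.
Revenue = 23 × 952/3 = 21896/3.

Tax revenue = 21896/3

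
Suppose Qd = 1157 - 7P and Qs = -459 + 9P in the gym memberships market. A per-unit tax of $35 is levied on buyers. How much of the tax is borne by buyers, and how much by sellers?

Pre-tax equilibrium: P* = 101, Q* = 450.
Tax on buyers shifts demand to Qd = 1157 − 7(P + 35) = 912 - 7P.
912 - 7P = -459 + 9P gives seller price Ps = 85.6875; buyers pay Pb = 85.6875 + 35 = 120.6875.
New quantity: Q = 1157 − 7(120.6875) = 312.1875.
Buyer burden = 120.6875 − 101 = 19.6875; seller burden = 101 − 85.6875 = 15.3125.

Buyers bear $19.6875, sellers bear $15.3125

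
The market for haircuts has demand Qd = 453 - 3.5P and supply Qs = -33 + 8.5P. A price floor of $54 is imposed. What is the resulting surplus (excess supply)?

Equilibrium price would be P* = 40.5, so the floor at 54 binds.
At P = 54: Qd = 264, Qs = 426.
Surplus = 426 − 264 = 162.

Surplus = 162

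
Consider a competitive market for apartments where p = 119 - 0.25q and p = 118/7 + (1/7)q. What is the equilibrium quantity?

Set the two price expressions equal: 119 - 0.25q = 118/7 + (1/7)q.
715/7 = (11/28)q, so q* = 260.
p* = 119 − (0.25)(260) = 54.

q* = 260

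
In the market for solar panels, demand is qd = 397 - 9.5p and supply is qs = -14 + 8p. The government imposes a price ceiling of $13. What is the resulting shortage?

Shortage = 183.5

Equilibrium price would be p* = 822/35, so the ceiling at 13 binds.
At p = 13: qd = 397 − 9.5(13) = 273.5, qs = -14 + 8(13) = 90.
Shortage = 273.5 − 90 = 183.5.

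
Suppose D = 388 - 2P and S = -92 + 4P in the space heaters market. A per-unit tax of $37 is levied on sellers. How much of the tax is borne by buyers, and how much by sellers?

Pre-tax equilibrium: P* = 80, Q* = 228.
Tax on sellers shifts supply to S = -92 + 4(P − 37) = -240 + 4P.
388 - 2P = -240 + 4P gives buyer price Pb = 314/3; sellers receive Ps = 314/3 − 37 = 203/3.
New quantity: Q = 388 − 2(314/3) = 536/3.
Buyer burden = 314/3 − 80 = 74/3; seller burden = 80 − 203/3 = 37/3.

Buyers bear 74/3, sellers bear 37/3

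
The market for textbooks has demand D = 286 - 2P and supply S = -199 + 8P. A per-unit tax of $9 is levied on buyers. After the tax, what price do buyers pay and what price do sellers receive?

Buyers pay $55.7, sellers receive $46.7

Pre-tax equilibrium: P* = 48.5, Q* = 189.
Tax on buyers shifts demand to D = 286 − 2(P + 9) = 268 - 2P.
268 - 2P = -199 + 8P gives seller price Ps = 46.7; buyers pay Pb = 46.7 + 9 = 55.7.
New quantity: Q = 286 − 2(55.7) = 174.6.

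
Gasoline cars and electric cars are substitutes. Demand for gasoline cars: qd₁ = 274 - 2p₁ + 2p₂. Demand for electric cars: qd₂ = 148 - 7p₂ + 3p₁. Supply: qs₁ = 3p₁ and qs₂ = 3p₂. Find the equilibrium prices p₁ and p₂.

Market 1: 274 - 2p₁ + 2p₂ = 3p₁ → 5p₁ - 2p₂ = 274.
Market 2: 10p₂ - 3p₁ = 148.
Eliminating p₂: 10×(1) + 2×(2) gives 44p₁ = 3036, so p₁ = 69.
Back-substitute into (2): p₂ = (148 + 3×69) / 10 = 35.5.

p₁ = 69, p₂ = 35.5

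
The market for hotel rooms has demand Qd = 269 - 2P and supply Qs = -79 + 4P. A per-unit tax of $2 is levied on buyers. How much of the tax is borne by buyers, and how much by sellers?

Pre-tax equilibrium: P* = 58, Q* = 153.
Tax on buyers shifts demand to Qd = 269 − 2(P + 2) = 265 - 2P.
265 - 2P = -79 + 4P gives seller price Ps = 172/3; buyers pay Pb = 172/3 + 2 = 178/3.
New quantity: Q = 269 − 2(178/3) = 451/3.
Buyer burden = 178/3 − 58 = 4/3; seller burden = 58 − 172/3 = 2/3.

Buyers bear 4/3, sellers bear 2/3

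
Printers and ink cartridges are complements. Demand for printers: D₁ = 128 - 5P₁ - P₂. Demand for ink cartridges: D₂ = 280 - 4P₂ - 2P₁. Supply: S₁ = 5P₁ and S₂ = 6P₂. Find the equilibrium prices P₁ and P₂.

Market 1: 128 - 5P₁ - P₂ = 5P₁ → 10P₁ + P₂ = 128.
Market 2: 10P₂ + 2P₁ = 280.
Eliminating P₂: 10×(1) − 1×(2) gives 98P₁ = 1000, so P₁ = 500/49.
Back-substitute into (2): P₂ = (280 − 2×500/49) / 10 = 1272/49.

P₁ = 500/49, P₂ = 1272/49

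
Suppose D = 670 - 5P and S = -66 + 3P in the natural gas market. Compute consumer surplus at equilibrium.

Consumer surplus = 4410

Equilibrium: 670 - 5P = -66 + 3P gives P* = 92, Q* = 210.
Demand choke price (D = 0): P = 134.
CS = ½(134 − 92)(210) = 4410.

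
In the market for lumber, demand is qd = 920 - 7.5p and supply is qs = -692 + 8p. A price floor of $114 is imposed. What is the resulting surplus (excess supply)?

Equilibrium price would be p* = 104, so the floor at 114 binds.
At p = 114: qd = 65, qs = 220.
Surplus = 220 − 65 = 155.

Surplus = 155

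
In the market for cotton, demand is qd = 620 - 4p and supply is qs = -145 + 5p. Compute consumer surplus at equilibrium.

Equilibrium: 620 - 4p = -145 + 5p gives p* = 85, q* = 280.
Demand choke price (qd = 0): p = 155.
CS = ½(155 − 85)(280) = 9800.

Consumer surplus = 9800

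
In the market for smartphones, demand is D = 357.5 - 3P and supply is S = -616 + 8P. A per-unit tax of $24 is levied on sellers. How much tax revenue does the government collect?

Pre-tax equilibrium: P* = 88.5, Q* = 92.
Tax on sellers shifts supply to S = -616 + 8(P − 24) = -808 + 8P.
357.5 - 3P = -808 + 8P gives buyer price Pb = 2331/22; sellers receive Ps = 2331/22 − 24 = 1803/22.
New quantity: Q = 357.5 − 3(2331/22) = 436/11.
Revenue = 24 × 436/11 = 10464/11.

Tax revenue = 10464/11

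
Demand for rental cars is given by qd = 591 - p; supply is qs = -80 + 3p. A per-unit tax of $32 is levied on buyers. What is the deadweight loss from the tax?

Pre-tax equilibrium: p* = 167.75, q* = 423.25.
Tax on buyers shifts demand to qd = 591 − 1(p + 32) = 559 - p.
559 - p = -80 + 3p gives seller price ps = 159.75; buyers pay pb = 159.75 + 32 = 191.75.
New quantity: q = 591 − 1(191.75) = 399.25.
DWL = ½ × 32 × (423.25 − 399.25) = 384.

Deadweight loss = 384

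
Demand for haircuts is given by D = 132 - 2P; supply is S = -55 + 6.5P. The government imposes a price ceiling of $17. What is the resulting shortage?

Equilibrium price would be P* = 22, so the ceiling at 17 binds.
At P = 17: D = 132 − 2(17) = 98, S = -55 + 6.5(17) = 55.5.
Shortage = 98 − 55.5 = 42.5.

Shortage = 42.5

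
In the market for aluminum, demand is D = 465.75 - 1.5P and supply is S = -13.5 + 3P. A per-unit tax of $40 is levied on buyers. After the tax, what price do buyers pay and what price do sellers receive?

Buyers pay 799/6, sellers receive 559/6

Pre-tax equilibrium: P* = 106.5, Q* = 306.
Tax on buyers shifts demand to D = 465.75 − 1.5(P + 40) = 405.75 - 1.5P.
405.75 - 1.5P = -13.5 + 3P gives seller price Ps = 559/6; buyers pay Pb = 559/6 + 40 = 799/6.
New quantity: Q = 465.75 − 1.5(799/6) = 266.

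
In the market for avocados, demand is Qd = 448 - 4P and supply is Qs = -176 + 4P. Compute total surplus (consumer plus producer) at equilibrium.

Total surplus = 4624

Equilibrium: 448 - 4P = -176 + 4P gives P* = 78, Q* = 136.
Demand choke price: P = 112; supply starts at P = 44.
CS = ½(112 − 78)(136) = 2312; PS = ½(78 − 44)(136) = 2312.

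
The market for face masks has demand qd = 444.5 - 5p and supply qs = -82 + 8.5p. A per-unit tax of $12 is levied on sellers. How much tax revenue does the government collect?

Tax revenue = 7622/3

Pre-tax equilibrium: p* = 39, q* = 249.5.
Tax on sellers shifts supply to qs = -82 + 8.5(p − 12) = -184 + 8.5p.
444.5 - 5p = -184 + 8.5p gives buyer price pb = 419/9; sellers receive ps = 419/9 − 12 = 311/9.
New quantity: q = 444.5 − 5(419/9) = 3811/18.
Revenue = 12 × 3811/18 = 7622/3.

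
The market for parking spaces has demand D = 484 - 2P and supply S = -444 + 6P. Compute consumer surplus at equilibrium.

Equilibrium: 484 - 2P = -444 + 6P gives P* = 116, Q* = 252.
Demand choke price (D = 0): P = 242.
CS = ½(242 − 116)(252) = 15876.

Consumer surplus = 15876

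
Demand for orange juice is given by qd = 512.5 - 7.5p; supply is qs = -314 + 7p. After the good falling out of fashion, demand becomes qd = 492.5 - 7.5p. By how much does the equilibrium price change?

Δp = -40/29

Original equilibrium: p* = 57, q* = 85.
New equilibrium: 492.5 - 7.5p = -314 + 7p, so 806.5 = 14.5p and p' = 1613/29; q' = 492.5 − 7.5(1613/29) = 2185/29.
Change in price: 1613/29 − 57 = -40/29.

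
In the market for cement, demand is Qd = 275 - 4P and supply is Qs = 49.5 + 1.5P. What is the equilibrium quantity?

Q* = 111

Set Qd = Qs: 275 - 4P = 49.5 + 1.5P.
225.5 = 5.5P, so P* = 41.
Q* = 275 − 4(41) = 111.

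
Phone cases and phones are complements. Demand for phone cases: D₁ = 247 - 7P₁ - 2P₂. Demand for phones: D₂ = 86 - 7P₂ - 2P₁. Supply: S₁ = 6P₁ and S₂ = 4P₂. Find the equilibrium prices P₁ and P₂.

Market 1: 247 - 7P₁ - 2P₂ = 6P₁ → 13P₁ + 2P₂ = 247.
Market 2: 11P₂ + 2P₁ = 86.
Eliminating P₂: 11×(1) − 2×(2) gives 139P₁ = 2545, so P₁ = 2545/139.
Back-substitute into (2): P₂ = (86 − 2×2545/139) / 11 = 624/139.

P₁ = 2545/139, P₂ = 624/139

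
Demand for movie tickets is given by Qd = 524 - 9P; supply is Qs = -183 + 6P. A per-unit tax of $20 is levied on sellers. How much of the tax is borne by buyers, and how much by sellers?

Buyers bear $8, sellers bear $12

Pre-tax equilibrium: P* = 707/15, Q* = 99.8.
Tax on sellers shifts supply to Qs = -183 + 6(P − 20) = -303 + 6P.
524 - 9P = -303 + 6P gives buyer price Pb = 827/15; sellers receive Ps = 827/15 − 20 = 527/15.
New quantity: Q = 524 − 9(827/15) = 27.8.
Buyer burden = 827/15 − 707/15 = 8; seller burden = 707/15 − 527/15 = 12.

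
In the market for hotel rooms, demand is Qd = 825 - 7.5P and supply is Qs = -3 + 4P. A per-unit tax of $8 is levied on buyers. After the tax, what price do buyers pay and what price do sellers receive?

Buyers pay 1720/23, sellers receive 1536/23

Pre-tax equilibrium: P* = 72, Q* = 285.
Tax on buyers shifts demand to Qd = 825 − 7.5(P + 8) = 765 - 7.5P.
765 - 7.5P = -3 + 4P gives seller price Ps = 1536/23; buyers pay Pb = 1536/23 + 8 = 1720/23.
New quantity: Q = 825 − 7.5(1720/23) = 6075/23.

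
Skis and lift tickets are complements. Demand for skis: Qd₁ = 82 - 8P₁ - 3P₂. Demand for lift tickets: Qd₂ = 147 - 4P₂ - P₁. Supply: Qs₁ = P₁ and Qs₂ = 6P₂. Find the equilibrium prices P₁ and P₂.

P₁ = 379/87, P₂ = 1241/87

Market 1: 82 - 8P₁ - 3P₂ = P₁ → 9P₁ + 3P₂ = 82.
Market 2: 10P₂ + P₁ = 147.
Eliminating P₂: 10×(1) − 3×(2) gives 87P₁ = 379, so P₁ = 379/87.
Back-substitute into (2): P₂ = (147 − 1×379/87) / 10 = 1241/87.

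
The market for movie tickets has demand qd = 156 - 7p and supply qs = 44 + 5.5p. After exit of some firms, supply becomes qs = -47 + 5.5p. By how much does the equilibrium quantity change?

Original equilibrium: p* = 8.96, q* = 93.28.
New equilibrium: 156 - 7p = -47 + 5.5p, so 203 = 12.5p and p' = 16.24; q' = 156 − 7(16.24) = 42.32.
Change in quantity: 42.32 − 93.28 = -50.96.

Δq = -50.96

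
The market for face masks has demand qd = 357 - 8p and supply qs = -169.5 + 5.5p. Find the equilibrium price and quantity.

p* = 39, q* = 45

Set qd = qs: 357 - 8p = -169.5 + 5.5p.
526.5 = 13.5p, so p* = 39.
q* = 357 − 8(39) = 45.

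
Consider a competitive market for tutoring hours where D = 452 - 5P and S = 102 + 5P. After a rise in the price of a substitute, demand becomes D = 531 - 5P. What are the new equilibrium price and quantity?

P' = 42.9, Q' = 316.5

Original equilibrium: P* = 35, Q* = 277.
New equilibrium: 531 - 5P = 102 + 5P, so 429 = 10P and P' = 42.9; Q' = 531 − 5(42.9) = 316.5.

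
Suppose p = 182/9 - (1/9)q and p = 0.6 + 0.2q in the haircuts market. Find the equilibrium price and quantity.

Set the two price expressions equal: 182/9 - (1/9)q = 0.6 + 0.2q.
883/45 = (14/45)q, so q* = 883/14.
p* = 182/9 − (1/9)(883/14) = 185/14.

p* = 185/14, q* = 883/14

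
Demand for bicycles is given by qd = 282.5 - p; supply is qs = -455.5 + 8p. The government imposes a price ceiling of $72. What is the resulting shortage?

Equilibrium price would be p* = 82, so the ceiling at 72 binds.
At p = 72: qd = 282.5 − 1(72) = 210.5, qs = -455.5 + 8(72) = 120.5.
Shortage = 210.5 − 120.5 = 90.

Shortage = 90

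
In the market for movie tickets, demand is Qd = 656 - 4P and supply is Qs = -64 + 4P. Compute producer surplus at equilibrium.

Producer surplus = 10952

Equilibrium: 656 - 4P = -64 + 4P gives P* = 90, Q* = 296.
Supply starts at P = 16 (where Qs = 0).
PS = ½(90 − 16)(296) = 10952.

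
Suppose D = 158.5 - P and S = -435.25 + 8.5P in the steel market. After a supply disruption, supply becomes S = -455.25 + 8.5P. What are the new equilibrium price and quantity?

P' = 2455/38, Q' = 1784/19

Original equilibrium: P* = 62.5, Q* = 96.
New equilibrium: 158.5 - P = -455.25 + 8.5P, so 613.75 = 9.5P and P' = 2455/38; Q' = 158.5 − 1(2455/38) = 1784/19.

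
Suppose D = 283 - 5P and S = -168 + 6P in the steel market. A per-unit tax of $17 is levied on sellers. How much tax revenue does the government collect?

Pre-tax equilibrium: P* = 41, Q* = 78.
Tax on sellers shifts supply to S = -168 + 6(P − 17) = -270 + 6P.
283 - 5P = -270 + 6P gives buyer price Pb = 553/11; sellers receive Ps = 553/11 − 17 = 366/11.
New quantity: Q = 283 − 5(553/11) = 348/11.
Revenue = 17 × 348/11 = 5916/11.

Tax revenue = 5916/11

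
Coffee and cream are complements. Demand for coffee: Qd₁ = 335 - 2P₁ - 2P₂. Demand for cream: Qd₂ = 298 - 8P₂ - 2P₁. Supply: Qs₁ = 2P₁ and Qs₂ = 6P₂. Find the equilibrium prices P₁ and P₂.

P₁ = 2047/26, P₂ = 261/26

Market 1: 335 - 2P₁ - 2P₂ = 2P₁ → 4P₁ + 2P₂ = 335.
Market 2: 14P₂ + 2P₁ = 298.
Eliminating P₂: 14×(1) − 2×(2) gives 52P₁ = 4094, so P₁ = 2047/26.
Back-substitute into (2): P₂ = (298 − 2×2047/26) / 14 = 261/26.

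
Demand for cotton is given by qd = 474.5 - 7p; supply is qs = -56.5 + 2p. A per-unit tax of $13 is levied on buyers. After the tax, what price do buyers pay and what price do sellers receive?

Pre-tax equilibrium: p* = 59, q* = 61.5.
Tax on buyers shifts demand to qd = 474.5 − 7(p + 13) = 383.5 - 7p.
383.5 - 7p = -56.5 + 2p gives seller price ps = 440/9; buyers pay pb = 440/9 + 13 = 557/9.
New quantity: q = 474.5 − 7(557/9) = 743/18.

Buyers pay 557/9, sellers receive 440/9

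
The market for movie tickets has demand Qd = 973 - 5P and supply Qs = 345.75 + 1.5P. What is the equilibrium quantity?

Set Qd = Qs: 973 - 5P = 345.75 + 1.5P.
627.25 = 6.5P, so P* = 96.5.
Q* = 973 − 5(96.5) = 490.5.

Q* = 490.5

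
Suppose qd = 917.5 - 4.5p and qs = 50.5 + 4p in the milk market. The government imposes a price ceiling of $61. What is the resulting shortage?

Equilibrium price would be p* = 102, so the ceiling at 61 binds.
At p = 61: qd = 917.5 − 4.5(61) = 643, qs = 50.5 + 4(61) = 294.5.
Shortage = 643 − 294.5 = 348.5.

Shortage = 348.5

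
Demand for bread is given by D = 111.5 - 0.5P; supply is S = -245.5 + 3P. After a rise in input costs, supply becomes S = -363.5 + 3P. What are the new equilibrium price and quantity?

Original equilibrium: P* = 102, Q* = 60.5.
New equilibrium: 111.5 - 0.5P = -363.5 + 3P, so 475 = 3.5P and P' = 950/7; Q' = 111.5 − 0.5(950/7) = 611/14.

P' = 950/7, Q' = 611/14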